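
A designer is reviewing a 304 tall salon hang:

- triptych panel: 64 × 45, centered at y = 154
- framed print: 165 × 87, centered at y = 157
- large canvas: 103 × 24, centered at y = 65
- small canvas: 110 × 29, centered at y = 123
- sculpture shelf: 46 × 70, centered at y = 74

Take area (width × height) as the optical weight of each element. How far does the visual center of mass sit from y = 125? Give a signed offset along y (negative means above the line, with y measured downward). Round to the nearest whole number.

≈ 9

Areas → weights: triptych panel 64·45 = 2880, framed print 165·87 = 14355, large canvas 103·24 = 2472, small canvas 110·29 = 3190, sculpture shelf 46·70 = 3220; Σw = 26117.
y: (2880·154 + 14355·157 + 2472·65 + 3190·123 + 3220·74) / 26117 = 3488585 / 26117 ≈ 133.58
Difference: 133.58 − 125 ≈ 8.58.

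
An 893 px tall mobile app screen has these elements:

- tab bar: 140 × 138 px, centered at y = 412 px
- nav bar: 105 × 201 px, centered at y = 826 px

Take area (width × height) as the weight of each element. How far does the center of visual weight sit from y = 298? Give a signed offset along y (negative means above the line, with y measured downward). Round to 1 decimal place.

≈ 330.1 px

Areas → weights: tab bar 140·138 = 19320, nav bar 105·201 = 21105; Σw = 40425.
y: (19320·412 + 21105·826) / 40425 = 25392570 / 40425 ≈ 628.14
Difference: 628.14 − 298 ≈ 330.14.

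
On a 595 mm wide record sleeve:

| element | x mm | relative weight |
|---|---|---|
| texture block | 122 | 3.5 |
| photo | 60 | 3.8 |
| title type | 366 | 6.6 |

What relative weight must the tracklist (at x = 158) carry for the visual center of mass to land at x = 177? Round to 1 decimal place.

Fixed elements: Σw = 3.5 + 3.8 + 6.6 = 13.9, Σw·x = 3.5·122 + 3.8·60 + 6.6·366 = 3070.6.
Set Σw·x/Σw = 177: (3070.6 + 158w) = 177·(13.9 + w).
Solving: w = (177·13.9 − 3070.6) / (158 − 177) = -610.3 / -19 ≈ 32.12.

w ≈ 32.1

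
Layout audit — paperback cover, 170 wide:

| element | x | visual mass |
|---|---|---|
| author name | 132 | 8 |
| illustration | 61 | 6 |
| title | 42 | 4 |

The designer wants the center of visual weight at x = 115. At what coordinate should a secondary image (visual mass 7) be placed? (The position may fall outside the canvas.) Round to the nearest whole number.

x ≈ 184

New total weight: (8 + 6 + 4) + 7 = 25.
Along x: (1590 + 7·x) / 25 = 115 (existing moment 8·132 + 6·61 + 4·42 = 1590) ⇒ x = (2875 − 1590) / 7 ≈ 183.57.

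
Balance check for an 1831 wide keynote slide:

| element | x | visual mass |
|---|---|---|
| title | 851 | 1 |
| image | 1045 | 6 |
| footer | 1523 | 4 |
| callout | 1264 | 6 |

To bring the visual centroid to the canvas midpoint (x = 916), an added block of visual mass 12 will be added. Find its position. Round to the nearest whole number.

With the added block, Σw becomes 1 + 6 + 4 + 6 + 12 = 29.
Along x: (20797 + 12·x) / 29 = 916 (existing moment 1·851 + 6·1045 + 4·1523 + 6·1264 = 20797) ⇒ x = (26564 − 20797) / 12 ≈ 480.58.

x ≈ 481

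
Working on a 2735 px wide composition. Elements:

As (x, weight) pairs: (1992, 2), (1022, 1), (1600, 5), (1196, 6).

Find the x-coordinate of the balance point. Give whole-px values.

x ≈ 1442

Weights sum to 2 + 1 + 5 + 6 = 14.
x-moment: 2·1992 + 1·1022 + 5·1600 + 6·1196 = 20182; centroid 20182/14 ≈ 1441.57.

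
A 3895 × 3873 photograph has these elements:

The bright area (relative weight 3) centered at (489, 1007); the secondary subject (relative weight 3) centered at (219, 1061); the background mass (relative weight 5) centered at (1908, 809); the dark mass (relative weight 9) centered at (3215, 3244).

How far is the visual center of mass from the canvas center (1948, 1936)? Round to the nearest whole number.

≈ 90

Total weight = 3 + 3 + 5 + 9 = 20.
Σw·x = 3·489 + 3·219 + 5·1908 + 9·3215 = 40599, so x̄ = 40599/20 ≈ 2029.95.
Σw·y = 3·1007 + 3·1061 + 5·809 + 9·3244 = 39445, so ȳ = 39445/20 ≈ 1972.25.
Offset from (1948, 1936): Δx ≈ 81.95, Δy ≈ 36.25; distance = √(Δx² + Δy²) ≈ 89.61.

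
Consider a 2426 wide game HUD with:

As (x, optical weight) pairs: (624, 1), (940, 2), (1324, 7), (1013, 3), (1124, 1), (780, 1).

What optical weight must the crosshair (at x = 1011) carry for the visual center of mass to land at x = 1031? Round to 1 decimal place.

w ≈ 62.5

Known weights sum to 1 + 2 + 7 + 3 + 1 + 1 = 15; their moment is 1·624 + 2·940 + 7·1324 + 3·1013 + 1·1124 + 1·780 = 16715.
For the centroid to hit 1031: (16715 + w·1011) / (15 + w) = 1031.
Rearranging, w·(1011 − 1031) = 1031·15 − 16715 = -1250, so w ≈ -1250/-20 = 62.50.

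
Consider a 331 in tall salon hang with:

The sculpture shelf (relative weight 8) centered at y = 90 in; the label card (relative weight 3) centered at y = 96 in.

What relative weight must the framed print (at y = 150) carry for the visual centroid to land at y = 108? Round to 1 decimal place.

w ≈ 4.3

Existing Σw = 11 (8 + 3); existing moment 8·90 + 3·96 = 1008.
Balance at y = 108 requires (1008 + w·150) / (11 + w) = 108.
Rearranging, w·(150 − 108) = 108·11 − 1008 = 180, so w ≈ 180/42 = 4.29.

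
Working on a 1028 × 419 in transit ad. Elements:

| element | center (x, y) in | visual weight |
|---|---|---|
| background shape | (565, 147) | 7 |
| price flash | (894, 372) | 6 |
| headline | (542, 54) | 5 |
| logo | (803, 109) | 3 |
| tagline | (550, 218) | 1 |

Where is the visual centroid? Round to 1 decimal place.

(681.3, 185.3)

Σw = 7 + 6 + 5 + 3 + 1 = 22.
x: (7·565 + 6·894 + 5·542 + 3·803 + 1·550) / 22 = 14988 / 22 ≈ 681.27
y: (7·147 + 6·372 + 5·54 + 3·109 + 1·218) / 22 = 4076 / 22 ≈ 185.27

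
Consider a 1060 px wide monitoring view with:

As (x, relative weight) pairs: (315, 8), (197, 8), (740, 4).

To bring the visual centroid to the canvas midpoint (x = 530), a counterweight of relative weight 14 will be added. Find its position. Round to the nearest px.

New total weight: (8 + 8 + 4) + 14 = 34.
x: need Σw·x = 34·530 = 18020. Existing = 8·315 + 8·197 + 4·740 = 7056. Remainder 10964 / 14 ≈ 783.14.

x ≈ 783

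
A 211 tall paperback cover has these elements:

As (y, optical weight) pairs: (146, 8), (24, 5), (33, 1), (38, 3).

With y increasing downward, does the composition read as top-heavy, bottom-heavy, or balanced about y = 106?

Σw = 8 + 5 + 1 + 3 = 17.
y: (8·146 + 5·24 + 1·33 + 3·38) / 17 = 1435 / 17 ≈ 84.41
84.4 vs midline 106 → top-heavy.

top-heavy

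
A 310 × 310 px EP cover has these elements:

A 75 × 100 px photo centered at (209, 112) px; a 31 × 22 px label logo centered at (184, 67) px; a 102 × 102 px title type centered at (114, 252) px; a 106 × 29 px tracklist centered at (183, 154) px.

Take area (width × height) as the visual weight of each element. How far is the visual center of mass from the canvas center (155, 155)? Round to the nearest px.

≈ 29 px

Areas → weights: photo 75·100 = 7500, label logo 31·22 = 682, title type 102·102 = 10404, tracklist 106·29 = 3074; Σw = 21660.
Σw·x = 7500·209 + 682·184 + 10404·114 + 3074·183 = 3441586, so x̄ = 3441586/21660 ≈ 158.89.
Σw·y = 7500·112 + 682·67 + 10404·252 + 3074·154 = 3980898, so ȳ = 3980898/21660 ≈ 183.79.
From (155, 155): dx = 3.89, dy = 28.79, so the distance is √(dx²+dy²) ≈ 29.05.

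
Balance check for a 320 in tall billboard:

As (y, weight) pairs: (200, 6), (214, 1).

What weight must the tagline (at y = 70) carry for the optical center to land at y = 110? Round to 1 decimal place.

Fixed elements: Σw = 6 + 1 = 7, Σw·y = 6·200 + 1·214 = 1414.
For the centroid to hit 110: (1414 + w·70) / (7 + w) = 110.
Solving: w = (110·7 − 1414) / (70 − 110) = -644 / -40 ≈ 16.10.

w ≈ 16.1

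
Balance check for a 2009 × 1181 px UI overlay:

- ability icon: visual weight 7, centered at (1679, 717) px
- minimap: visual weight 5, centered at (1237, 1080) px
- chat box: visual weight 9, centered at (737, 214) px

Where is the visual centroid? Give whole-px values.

Total weight = 7 + 5 + 9 = 21.
x: (7·1679 + 5·1237 + 9·737) / 21 = 24571 / 21 ≈ 1170.05
y: (7·717 + 5·1080 + 9·214) / 21 = 12345 / 21 ≈ 587.86

(1170, 588)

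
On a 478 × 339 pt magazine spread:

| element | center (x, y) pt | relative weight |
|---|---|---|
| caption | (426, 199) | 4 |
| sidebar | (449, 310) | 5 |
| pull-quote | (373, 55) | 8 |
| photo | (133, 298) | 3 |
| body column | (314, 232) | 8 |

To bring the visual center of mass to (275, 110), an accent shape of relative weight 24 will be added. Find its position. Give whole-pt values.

(186, 8)

New total weight: (4 + 5 + 8 + 3 + 8) + 24 = 52.
x: target moment 52×275 = 14300; current 4·426 + 5·449 + 8·373 + 3·133 + 8·314 = 9844; the accent shape supplies 4456, so x = 4456/24 ≈ 185.67.
y: target moment 52×110 = 5720; current 4·199 + 5·310 + 8·55 + 3·298 + 8·232 = 5536; the accent shape supplies 184, so y = 184/24 ≈ 7.67.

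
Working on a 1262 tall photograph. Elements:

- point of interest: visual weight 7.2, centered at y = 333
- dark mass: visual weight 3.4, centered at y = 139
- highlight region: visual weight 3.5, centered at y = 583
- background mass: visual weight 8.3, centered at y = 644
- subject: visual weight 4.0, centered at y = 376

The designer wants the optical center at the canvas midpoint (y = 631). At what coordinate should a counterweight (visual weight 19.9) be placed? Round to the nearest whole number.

y ≈ 877

With the counterweight, Σw becomes 7.2 + 3.4 + 3.5 + 8.3 + 4.0 + 19.9 = 46.3.
y: need Σw·y = 46.3·631 = 29215.3. Existing = 7.2·333 + 3.4·139 + 3.5·583 + 8.3·644 + 4.0·376 = 11759.9. Remainder 17455.4 / 19.9 ≈ 877.16.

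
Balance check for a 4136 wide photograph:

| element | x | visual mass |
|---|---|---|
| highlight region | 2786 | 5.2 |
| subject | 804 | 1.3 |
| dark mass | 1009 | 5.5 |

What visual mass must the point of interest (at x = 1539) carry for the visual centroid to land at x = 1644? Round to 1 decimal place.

Existing Σw = 12.0 (5.2 + 1.3 + 5.5); existing moment 5.2·2786 + 1.3·804 + 5.5·1009 = 21081.9.
For the centroid to hit 1644: (21081.9 + w·1539) / (12.0 + w) = 1644.
Solving: w = (1644·12.0 − 21081.9) / (1539 − 1644) = -1353.9 / -105 ≈ 12.89.

w ≈ 12.9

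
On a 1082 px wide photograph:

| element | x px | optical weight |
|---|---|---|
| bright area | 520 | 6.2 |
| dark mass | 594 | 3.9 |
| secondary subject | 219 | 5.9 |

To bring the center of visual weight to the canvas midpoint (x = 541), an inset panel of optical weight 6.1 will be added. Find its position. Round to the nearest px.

x ≈ 840

With the inset panel, Σw becomes 6.2 + 3.9 + 5.9 + 6.1 = 22.1.
x: target moment 22.1×541 = 11956.1; current 6.2·520 + 3.9·594 + 5.9·219 = 6832.7; the inset panel supplies 5123.4, so x = 5123.4/6.1 ≈ 839.90.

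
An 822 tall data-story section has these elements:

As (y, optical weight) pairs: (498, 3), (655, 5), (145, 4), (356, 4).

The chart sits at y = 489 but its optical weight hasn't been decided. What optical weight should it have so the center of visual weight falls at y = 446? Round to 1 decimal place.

w ≈ 8.4

Existing Σw = 16 (3 + 5 + 4 + 4); existing moment 3·498 + 5·655 + 4·145 + 4·356 = 6773.
Set Σw·y/Σw = 446: (6773 + 489w) = 446·(16 + w).
Solving: w = (446·16 − 6773) / (489 − 446) = 363 / 43 ≈ 8.44.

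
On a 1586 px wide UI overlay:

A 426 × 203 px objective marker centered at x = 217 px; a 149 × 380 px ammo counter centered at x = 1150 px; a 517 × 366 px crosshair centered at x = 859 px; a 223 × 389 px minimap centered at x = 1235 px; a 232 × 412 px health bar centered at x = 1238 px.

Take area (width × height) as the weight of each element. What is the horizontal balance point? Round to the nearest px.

Areas → weights: objective marker 426·203 = 86478, ammo counter 149·380 = 56620, crosshair 517·366 = 189222, minimap 223·389 = 86747, health bar 232·412 = 95584; Σw = 514651.
x: (86478·217 + 56620·1150 + 189222·859 + 86747·1235 + 95584·1238) / 514651 = 471885961 / 514651 ≈ 916.90

x ≈ 917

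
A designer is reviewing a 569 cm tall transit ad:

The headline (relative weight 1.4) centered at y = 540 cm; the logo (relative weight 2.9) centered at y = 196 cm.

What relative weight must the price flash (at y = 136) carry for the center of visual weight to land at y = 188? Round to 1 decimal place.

Known weights sum to 1.4 + 2.9 = 4.3; their moment is 1.4·540 + 2.9·196 = 1324.4.
For the centroid to hit 188: (1324.4 + w·136) / (4.3 + w) = 188.
Rearranging, w·(136 − 188) = 188·4.3 − 1324.4 = -516.0, so w ≈ -516.0/-52 = 9.92.

w ≈ 9.9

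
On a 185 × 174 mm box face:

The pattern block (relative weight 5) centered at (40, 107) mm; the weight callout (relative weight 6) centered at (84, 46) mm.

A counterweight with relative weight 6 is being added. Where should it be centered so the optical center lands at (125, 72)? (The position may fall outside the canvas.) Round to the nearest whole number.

With the counterweight, Σw becomes 5 + 6 + 6 = 17.
x: need Σw·x = 17·125 = 2125. Existing = 5·40 + 6·84 = 704. Remainder 1421 / 6 ≈ 236.83.
y: need Σw·y = 17·72 = 1224. Existing = 5·107 + 6·46 = 811. Remainder 413 / 6 ≈ 68.83.

(237, 69)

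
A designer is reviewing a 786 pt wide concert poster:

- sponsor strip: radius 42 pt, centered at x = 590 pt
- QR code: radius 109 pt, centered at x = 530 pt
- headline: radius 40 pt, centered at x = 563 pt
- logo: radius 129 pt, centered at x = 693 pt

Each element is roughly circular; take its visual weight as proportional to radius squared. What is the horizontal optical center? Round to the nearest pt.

r² weights: sponsor strip 42² = 1764, QR code 109² = 11881, headline 40² = 1600, logo 129² = 16641. Total = 31886.
x: (1764·590 + 11881·530 + 1600·563 + 16641·693) / 31886 = 19770703 / 31886 ≈ 620.04

x ≈ 620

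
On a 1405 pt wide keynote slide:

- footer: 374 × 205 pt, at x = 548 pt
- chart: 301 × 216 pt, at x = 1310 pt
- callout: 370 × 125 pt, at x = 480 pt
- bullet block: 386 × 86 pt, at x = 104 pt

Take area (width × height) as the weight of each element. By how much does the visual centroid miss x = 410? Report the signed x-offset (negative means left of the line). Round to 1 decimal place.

Areas → weights: footer 374·205 = 76670, chart 301·216 = 65016, callout 370·125 = 46250, bullet block 386·86 = 33196; Σw = 221132.
x: (76670·548 + 65016·1310 + 46250·480 + 33196·104) / 221132 = 152838504 / 221132 ≈ 691.16
Offset from x = 410: 691.16 − 410 ≈ 281.16.

≈ 281.2 pt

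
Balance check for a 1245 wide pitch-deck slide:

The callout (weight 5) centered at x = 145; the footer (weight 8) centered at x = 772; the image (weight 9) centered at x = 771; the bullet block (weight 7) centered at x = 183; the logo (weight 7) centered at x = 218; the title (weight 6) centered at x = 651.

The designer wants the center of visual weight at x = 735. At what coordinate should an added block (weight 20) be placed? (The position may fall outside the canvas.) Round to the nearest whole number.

x ≈ 1251

With the added block, Σw becomes 5 + 8 + 9 + 7 + 7 + 6 + 20 = 62.
x: target moment 62×735 = 45570; current 5·145 + 8·772 + 9·771 + 7·183 + 7·218 + 6·651 = 20553; the added block supplies 25017, so x = 25017/20 ≈ 1250.85.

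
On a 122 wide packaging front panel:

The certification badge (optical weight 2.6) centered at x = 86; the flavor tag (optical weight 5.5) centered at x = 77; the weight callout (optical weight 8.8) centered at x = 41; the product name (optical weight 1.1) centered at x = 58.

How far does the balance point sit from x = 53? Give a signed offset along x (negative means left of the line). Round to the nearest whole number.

Total weight = 2.6 + 5.5 + 8.8 + 1.1 = 18.0.
x: (2.6·86 + 5.5·77 + 8.8·41 + 1.1·58) / 18.0 = 1071.7 / 18.0 ≈ 59.54
Offset from x = 53: 59.54 − 53 ≈ 6.54.

≈ 7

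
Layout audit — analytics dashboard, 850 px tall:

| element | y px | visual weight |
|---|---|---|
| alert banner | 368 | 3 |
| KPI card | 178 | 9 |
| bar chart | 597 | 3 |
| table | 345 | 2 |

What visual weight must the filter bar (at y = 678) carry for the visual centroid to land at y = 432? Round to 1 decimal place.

Existing Σw = 17 (3 + 9 + 3 + 2); existing moment 3·368 + 9·178 + 3·597 + 2·345 = 5187.
For the centroid to hit 432: (5187 + w·678) / (17 + w) = 432.
Solving: w = (432·17 − 5187) / (678 − 432) = 2157 / 246 ≈ 8.77.

w ≈ 8.8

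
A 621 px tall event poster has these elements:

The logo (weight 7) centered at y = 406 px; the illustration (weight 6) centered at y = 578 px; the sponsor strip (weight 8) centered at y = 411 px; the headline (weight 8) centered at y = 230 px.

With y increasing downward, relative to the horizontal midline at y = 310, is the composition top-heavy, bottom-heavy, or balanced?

Total weight = 7 + 6 + 8 + 8 = 29.
Σw·y = 7·406 + 6·578 + 8·411 + 8·230 = 11438, so ȳ = 11438/29 ≈ 394.41.
394.4 lies below (larger y than) the midline 310, so the layout is bottom-heavy.

bottom-heavy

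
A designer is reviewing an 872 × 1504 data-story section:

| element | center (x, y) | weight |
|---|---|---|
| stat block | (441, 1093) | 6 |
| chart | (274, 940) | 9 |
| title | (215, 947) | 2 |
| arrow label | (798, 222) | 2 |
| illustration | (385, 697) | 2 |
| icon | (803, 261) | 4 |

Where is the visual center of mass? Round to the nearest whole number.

Weights sum to 6 + 9 + 2 + 2 + 2 + 4 = 25.
Σw·x = 6·441 + 9·274 + 2·215 + 2·798 + 2·385 + 4·803 = 11120, so x̄ = 11120/25 ≈ 444.80.
Σw·y = 6·1093 + 9·940 + 2·947 + 2·222 + 2·697 + 4·261 = 19794, so ȳ = 19794/25 ≈ 791.76.

(445, 792)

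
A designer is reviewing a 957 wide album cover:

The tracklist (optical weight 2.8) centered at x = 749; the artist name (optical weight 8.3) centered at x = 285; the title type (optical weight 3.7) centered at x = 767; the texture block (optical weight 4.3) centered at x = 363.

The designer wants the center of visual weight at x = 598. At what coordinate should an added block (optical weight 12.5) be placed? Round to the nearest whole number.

x ≈ 803

After adding the added block, total weight = 2.8 + 8.3 + 3.7 + 4.3 + 12.5 = 31.6.
x: need Σw·x = 31.6·598 = 18896.8. Existing = 2.8·749 + 8.3·285 + 3.7·767 + 4.3·363 = 8861.5. Remainder 10035.3 / 12.5 ≈ 802.82.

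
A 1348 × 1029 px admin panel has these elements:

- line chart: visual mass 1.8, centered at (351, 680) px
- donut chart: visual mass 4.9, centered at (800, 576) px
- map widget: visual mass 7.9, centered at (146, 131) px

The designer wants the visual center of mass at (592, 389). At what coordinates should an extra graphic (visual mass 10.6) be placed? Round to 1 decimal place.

New total weight: (1.8 + 4.9 + 7.9) + 10.6 = 25.2.
Along x: (5705.2 + 10.6·x) / 25.2 = 592 (existing moment 1.8·351 + 4.9·800 + 7.9·146 = 5705.2) ⇒ x = (14918.4 − 5705.2) / 10.6 ≈ 869.17.
Along y: (5081.3 + 10.6·y) / 25.2 = 389 (existing moment 1.8·680 + 4.9·576 + 7.9·131 = 5081.3) ⇒ y = (9802.8 − 5081.3) / 10.6 ≈ 445.42.

(869.2, 445.4)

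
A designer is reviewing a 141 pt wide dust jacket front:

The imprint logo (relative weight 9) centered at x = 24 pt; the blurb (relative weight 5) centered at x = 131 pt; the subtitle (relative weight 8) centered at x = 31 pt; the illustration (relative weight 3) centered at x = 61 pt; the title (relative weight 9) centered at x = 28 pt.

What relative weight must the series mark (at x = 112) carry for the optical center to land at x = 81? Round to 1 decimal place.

w ≈ 38.7

Fixed elements: Σw = 9 + 5 + 8 + 3 + 9 = 34, Σw·x = 9·24 + 5·131 + 8·31 + 3·61 + 9·28 = 1554.
For the centroid to hit 81: (1554 + w·112) / (34 + w) = 81.
Rearranging, w·(112 − 81) = 81·34 − 1554 = 1200, so w ≈ 1200/31 = 38.71.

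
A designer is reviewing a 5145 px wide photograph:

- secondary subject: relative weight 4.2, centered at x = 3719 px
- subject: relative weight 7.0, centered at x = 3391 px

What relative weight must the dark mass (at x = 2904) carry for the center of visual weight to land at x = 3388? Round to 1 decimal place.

Fixed elements: Σw = 4.2 + 7.0 = 11.2, Σw·x = 4.2·3719 + 7.0·3391 = 39356.8.
For the centroid to hit 3388: (39356.8 + w·2904) / (11.2 + w) = 3388.
So w = (3388·11.2 − 39356.8)/(2904 − 3388) = -1411.2/-484 ≈ 2.92.

w ≈ 2.9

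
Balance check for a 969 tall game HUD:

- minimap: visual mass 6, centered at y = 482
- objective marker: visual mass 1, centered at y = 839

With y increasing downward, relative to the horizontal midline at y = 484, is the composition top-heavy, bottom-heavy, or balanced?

Weights sum to 6 + 1 = 7.
Σw·y = 6·482 + 1·839 = 3731, so ȳ = 3731/7 ≈ 533.00.
533.0 lies below (larger y than) the midline 484, so the layout is bottom-heavy.

bottom-heavy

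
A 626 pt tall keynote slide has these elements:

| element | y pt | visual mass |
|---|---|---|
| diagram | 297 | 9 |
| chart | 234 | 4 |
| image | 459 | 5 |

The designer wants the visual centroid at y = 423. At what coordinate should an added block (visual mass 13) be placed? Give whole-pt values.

y ≈ 555

After adding the added block, total weight = 9 + 4 + 5 + 13 = 31.
y: need Σw·y = 31·423 = 13113. Existing = 9·297 + 4·234 + 5·459 = 5904. Remainder 7209 / 13 ≈ 554.54.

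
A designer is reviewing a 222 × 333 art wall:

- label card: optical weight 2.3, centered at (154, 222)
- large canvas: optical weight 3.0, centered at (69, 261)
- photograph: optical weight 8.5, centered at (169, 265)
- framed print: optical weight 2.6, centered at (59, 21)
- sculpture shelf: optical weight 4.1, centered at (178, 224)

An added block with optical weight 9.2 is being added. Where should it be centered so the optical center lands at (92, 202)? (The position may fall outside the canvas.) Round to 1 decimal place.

New total weight: (2.3 + 3.0 + 8.5 + 2.6 + 4.1) + 9.2 = 29.7.
Along x: (2880.9 + 9.2·x) / 29.7 = 92 (existing moment 2.3·154 + 3.0·69 + 8.5·169 + 2.6·59 + 4.1·178 = 2880.9) ⇒ x = (2732.4 − 2880.9) / 9.2 ≈ -16.14.
Along y: (4519.1 + 9.2·y) / 29.7 = 202 (existing moment 2.3·222 + 3.0·261 + 8.5·265 + 2.6·21 + 4.1·224 = 4519.1) ⇒ y = (5999.4 − 4519.1) / 9.2 ≈ 160.90.

(-16.1, 160.9)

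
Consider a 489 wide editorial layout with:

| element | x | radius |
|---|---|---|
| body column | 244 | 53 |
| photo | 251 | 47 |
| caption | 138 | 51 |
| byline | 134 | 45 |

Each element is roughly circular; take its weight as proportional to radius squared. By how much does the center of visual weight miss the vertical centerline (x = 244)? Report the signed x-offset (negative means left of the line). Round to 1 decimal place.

r² weights: body column 53² = 2809, photo 47² = 2209, caption 51² = 2601, byline 45² = 2025. Total = 9644.
x: (2809·244 + 2209·251 + 2601·138 + 2025·134) / 9644 = 1870143 / 9644 ≈ 193.92
Difference: 193.92 − 244 ≈ -50.08.

≈ -50.1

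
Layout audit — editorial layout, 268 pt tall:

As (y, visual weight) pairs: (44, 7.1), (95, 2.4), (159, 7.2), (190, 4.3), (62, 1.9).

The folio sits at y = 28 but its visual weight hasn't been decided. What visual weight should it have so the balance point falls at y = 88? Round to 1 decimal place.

Known weights sum to 7.1 + 2.4 + 7.2 + 4.3 + 1.9 = 22.9; their moment is 7.1·44 + 2.4·95 + 7.2·159 + 4.3·190 + 1.9·62 = 2620.0.
Balance at y = 88 requires (2620.0 + w·28) / (22.9 + w) = 88.
So w = (88·22.9 − 2620.0)/(28 − 88) = -604.8/-60 ≈ 10.08.

w ≈ 10.1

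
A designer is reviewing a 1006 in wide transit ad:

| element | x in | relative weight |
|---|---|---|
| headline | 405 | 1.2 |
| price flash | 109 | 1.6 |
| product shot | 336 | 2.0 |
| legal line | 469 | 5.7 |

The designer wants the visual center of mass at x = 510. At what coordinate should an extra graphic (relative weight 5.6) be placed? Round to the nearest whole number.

x ≈ 751

New total weight: (1.2 + 1.6 + 2.0 + 5.7) + 5.6 = 16.1.
x: need Σw·x = 16.1·510 = 8211.0. Existing = 1.2·405 + 1.6·109 + 2.0·336 + 5.7·469 = 4005.7. Remainder 4205.3 / 5.6 ≈ 750.95.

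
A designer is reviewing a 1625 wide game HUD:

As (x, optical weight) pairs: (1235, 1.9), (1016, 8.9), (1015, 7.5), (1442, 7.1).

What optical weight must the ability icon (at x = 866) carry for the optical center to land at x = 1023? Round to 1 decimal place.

Existing Σw = 25.4 (1.9 + 8.9 + 7.5 + 7.1); existing moment 1.9·1235 + 8.9·1016 + 7.5·1015 + 7.1·1442 = 29239.6.
Balance at x = 1023 requires (29239.6 + w·866) / (25.4 + w) = 1023.
Solving: w = (1023·25.4 − 29239.6) / (866 − 1023) = -3255.4 / -157 ≈ 20.74.

w ≈ 20.7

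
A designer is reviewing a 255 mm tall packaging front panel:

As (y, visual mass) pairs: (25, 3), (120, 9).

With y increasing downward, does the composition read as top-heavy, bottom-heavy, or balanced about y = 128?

Σw = 3 + 9 = 12.
y: (3·25 + 9·120) / 12 = 1155 / 12 ≈ 96.25
96.2 vs midline 128 → top-heavy.

top-heavy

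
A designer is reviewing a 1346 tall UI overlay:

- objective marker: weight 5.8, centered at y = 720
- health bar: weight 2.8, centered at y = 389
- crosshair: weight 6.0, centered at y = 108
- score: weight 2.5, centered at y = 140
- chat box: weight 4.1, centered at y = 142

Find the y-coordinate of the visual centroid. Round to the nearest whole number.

y ≈ 323

Total weight = 5.8 + 2.8 + 6.0 + 2.5 + 4.1 = 21.2.
y-moment: 5.8·720 + 2.8·389 + 6.0·108 + 2.5·140 + 4.1·142 = 6845.4; centroid 6845.4/21.2 ≈ 322.90.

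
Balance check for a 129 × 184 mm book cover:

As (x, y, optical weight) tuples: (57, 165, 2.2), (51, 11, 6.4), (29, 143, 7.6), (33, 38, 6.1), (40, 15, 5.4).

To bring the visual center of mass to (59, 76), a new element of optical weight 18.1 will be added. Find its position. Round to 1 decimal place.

With the new element, Σw becomes 2.2 + 6.4 + 7.6 + 6.1 + 5.4 + 18.1 = 45.8.
Along x: (1089.5 + 18.1·x) / 45.8 = 59 (existing moment 2.2·57 + 6.4·51 + 7.6·29 + 6.1·33 + 5.4·40 = 1089.5) ⇒ x = (2702.2 − 1089.5) / 18.1 ≈ 89.10.
Along y: (1833.0 + 18.1·y) / 45.8 = 76 (existing moment 2.2·165 + 6.4·11 + 7.6·143 + 6.1·38 + 5.4·15 = 1833.0) ⇒ y = (3480.8 − 1833.0) / 18.1 ≈ 91.04.

(89.1, 91.0)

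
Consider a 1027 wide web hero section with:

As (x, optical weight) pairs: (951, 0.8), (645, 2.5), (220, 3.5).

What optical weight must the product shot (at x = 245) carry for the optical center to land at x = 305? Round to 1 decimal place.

Fixed elements: Σw = 0.8 + 2.5 + 3.5 = 6.8, Σw·x = 0.8·951 + 2.5·645 + 3.5·220 = 3143.3.
Set Σw·x/Σw = 305: (3143.3 + 245w) = 305·(6.8 + w).
Rearranging, w·(245 − 305) = 305·6.8 − 3143.3 = -1069.3, so w ≈ -1069.3/-60 = 17.82.

w ≈ 17.8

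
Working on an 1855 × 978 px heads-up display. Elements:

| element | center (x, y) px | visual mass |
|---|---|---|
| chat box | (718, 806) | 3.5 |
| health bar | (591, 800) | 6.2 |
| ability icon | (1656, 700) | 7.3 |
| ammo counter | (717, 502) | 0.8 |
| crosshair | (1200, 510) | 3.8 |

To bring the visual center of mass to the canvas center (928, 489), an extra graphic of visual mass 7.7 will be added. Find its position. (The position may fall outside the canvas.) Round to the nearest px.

With the extra graphic, Σw becomes 3.5 + 6.2 + 7.3 + 0.8 + 3.8 + 7.7 = 29.3.
x: target moment 29.3×928 = 27190.4; current 3.5·718 + 6.2·591 + 7.3·1656 + 0.8·717 + 3.8·1200 = 23399.6; the extra graphic supplies 3790.8, so x = 3790.8/7.7 ≈ 492.31.
y: target moment 29.3×489 = 14327.7; current 3.5·806 + 6.2·800 + 7.3·700 + 0.8·502 + 3.8·510 = 15230.6; the extra graphic supplies -902.9, so y = -902.9/7.7 ≈ -117.26.

(492, -117)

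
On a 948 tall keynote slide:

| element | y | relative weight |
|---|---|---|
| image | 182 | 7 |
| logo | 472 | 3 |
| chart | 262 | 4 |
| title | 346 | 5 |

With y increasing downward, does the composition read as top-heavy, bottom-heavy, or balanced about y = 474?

top-heavy

Σw = 7 + 3 + 4 + 5 = 19.
y-moment: 7·182 + 3·472 + 4·262 + 5·346 = 5468; centroid 5468/19 ≈ 287.79.
Since 287.8 is above (smaller y than) 474, the composition reads top-heavy.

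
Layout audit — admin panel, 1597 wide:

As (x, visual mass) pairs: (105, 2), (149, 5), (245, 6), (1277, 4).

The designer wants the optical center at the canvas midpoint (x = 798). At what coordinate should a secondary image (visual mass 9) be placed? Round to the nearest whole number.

New total weight: (2 + 5 + 6 + 4) + 9 = 26.
Along x: (7533 + 9·x) / 26 = 798 (existing moment 2·105 + 5·149 + 6·245 + 4·1277 = 7533) ⇒ x = (20748 − 7533) / 9 ≈ 1468.33.

x ≈ 1468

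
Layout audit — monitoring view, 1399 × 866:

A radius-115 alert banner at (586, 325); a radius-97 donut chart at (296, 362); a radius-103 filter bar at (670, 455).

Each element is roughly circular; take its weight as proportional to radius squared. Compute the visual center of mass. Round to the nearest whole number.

(531, 377)

r² weights: alert banner 115² = 13225, donut chart 97² = 9409, filter bar 103² = 10609. Total = 33243.
x: (13225·586 + 9409·296 + 10609·670) / 33243 = 17642944 / 33243 ≈ 530.73
y: (13225·325 + 9409·362 + 10609·455) / 33243 = 12531278 / 33243 ≈ 376.96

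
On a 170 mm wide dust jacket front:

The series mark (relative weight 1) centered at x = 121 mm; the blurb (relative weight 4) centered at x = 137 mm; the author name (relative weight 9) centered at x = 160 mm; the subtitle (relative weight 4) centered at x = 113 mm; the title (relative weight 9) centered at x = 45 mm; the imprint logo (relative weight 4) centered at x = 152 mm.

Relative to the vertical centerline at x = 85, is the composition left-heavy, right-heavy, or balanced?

Total weight = 1 + 4 + 9 + 4 + 9 + 4 = 31.
x: (1·121 + 4·137 + 9·160 + 4·113 + 9·45 + 4·152) / 31 = 3574 / 31 ≈ 115.29
115.3 lies right of the midline 85, so the layout is right-heavy.

right-heavy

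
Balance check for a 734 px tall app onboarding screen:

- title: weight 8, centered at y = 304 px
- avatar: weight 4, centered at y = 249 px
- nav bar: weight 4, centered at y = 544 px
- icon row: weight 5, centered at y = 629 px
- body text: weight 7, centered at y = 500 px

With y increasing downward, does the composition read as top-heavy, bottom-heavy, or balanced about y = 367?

Weights sum to 8 + 4 + 4 + 5 + 7 = 28.
y: (8·304 + 4·249 + 4·544 + 5·629 + 7·500) / 28 = 12249 / 28 ≈ 437.46
437.5 vs midline 367 → bottom-heavy.

bottom-heavy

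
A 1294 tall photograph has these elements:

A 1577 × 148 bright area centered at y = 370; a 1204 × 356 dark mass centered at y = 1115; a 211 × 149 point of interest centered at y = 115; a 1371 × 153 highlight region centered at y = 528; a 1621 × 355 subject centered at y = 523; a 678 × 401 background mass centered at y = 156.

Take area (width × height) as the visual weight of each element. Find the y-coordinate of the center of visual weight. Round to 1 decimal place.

Taking area as weight: bright area 1577·148 = 233396, dark mass 1204·356 = 428624, point of interest 211·149 = 31439, highlight region 1371·153 = 209763, subject 1621·355 = 575455, background mass 678·401 = 271878. Sum 1750555.
y: (233396·370 + 428624·1115 + 31439·115 + 209763·528 + 575455·523 + 271878·156) / 1750555 = 1022018562 / 1750555 ≈ 583.83

y ≈ 583.8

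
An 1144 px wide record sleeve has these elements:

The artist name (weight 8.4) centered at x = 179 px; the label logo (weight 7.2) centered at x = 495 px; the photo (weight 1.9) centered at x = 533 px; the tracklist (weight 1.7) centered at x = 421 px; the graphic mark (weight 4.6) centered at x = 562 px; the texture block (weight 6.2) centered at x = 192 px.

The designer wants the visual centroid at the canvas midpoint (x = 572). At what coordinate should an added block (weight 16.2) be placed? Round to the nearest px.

New total weight: (8.4 + 7.2 + 1.9 + 1.7 + 4.6 + 6.2) + 16.2 = 46.2.
x: target moment 46.2×572 = 26426.4; current 8.4·179 + 7.2·495 + 1.9·533 + 1.7·421 + 4.6·562 + 6.2·192 = 10571.6; the added block supplies 15854.8, so x = 15854.8/16.2 ≈ 978.69.

x ≈ 979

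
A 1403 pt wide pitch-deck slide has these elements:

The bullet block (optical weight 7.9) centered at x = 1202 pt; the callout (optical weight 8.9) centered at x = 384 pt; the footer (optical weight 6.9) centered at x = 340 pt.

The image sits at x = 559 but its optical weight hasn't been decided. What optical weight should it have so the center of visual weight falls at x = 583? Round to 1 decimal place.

Fixed elements: Σw = 7.9 + 8.9 + 6.9 = 23.7, Σw·x = 7.9·1202 + 8.9·384 + 6.9·340 = 15259.4.
Set Σw·x/Σw = 583: (15259.4 + 559w) = 583·(23.7 + w).
Rearranging, w·(559 − 583) = 583·23.7 − 15259.4 = -1442.3, so w ≈ -1442.3/-24 = 60.10.

w ≈ 60.1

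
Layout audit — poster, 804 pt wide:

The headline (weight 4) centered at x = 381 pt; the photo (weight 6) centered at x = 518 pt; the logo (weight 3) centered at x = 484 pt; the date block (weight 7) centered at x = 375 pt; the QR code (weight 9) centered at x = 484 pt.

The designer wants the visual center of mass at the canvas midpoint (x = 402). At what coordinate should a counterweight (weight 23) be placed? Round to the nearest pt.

x ≈ 341

New total weight: (4 + 6 + 3 + 7 + 9) + 23 = 52.
x: target moment 52×402 = 20904; current 4·381 + 6·518 + 3·484 + 7·375 + 9·484 = 13065; the counterweight supplies 7839, so x = 7839/23 ≈ 340.83.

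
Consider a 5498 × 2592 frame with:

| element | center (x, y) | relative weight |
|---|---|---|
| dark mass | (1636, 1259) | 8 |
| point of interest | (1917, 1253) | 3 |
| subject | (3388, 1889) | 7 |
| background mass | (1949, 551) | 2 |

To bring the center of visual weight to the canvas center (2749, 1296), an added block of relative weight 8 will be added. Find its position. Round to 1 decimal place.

(3814.9, 1016.5)

New total weight: (8 + 3 + 7 + 2) + 8 = 28.
x: target moment 28×2749 = 76972; current 8·1636 + 3·1917 + 7·3388 + 2·1949 = 46453; the added block supplies 30519, so x = 30519/8 ≈ 3814.88.
y: target moment 28×1296 = 36288; current 8·1259 + 3·1253 + 7·1889 + 2·551 = 28156; the added block supplies 8132, so y = 8132/8 ≈ 1016.50.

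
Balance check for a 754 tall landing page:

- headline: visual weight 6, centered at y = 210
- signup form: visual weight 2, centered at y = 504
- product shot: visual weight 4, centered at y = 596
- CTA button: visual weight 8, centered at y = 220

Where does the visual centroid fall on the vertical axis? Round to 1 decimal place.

y ≈ 320.6

Weights sum to 6 + 2 + 4 + 8 = 20.
y-moment: 6·210 + 2·504 + 4·596 + 8·220 = 6412; centroid 6412/20 ≈ 320.60.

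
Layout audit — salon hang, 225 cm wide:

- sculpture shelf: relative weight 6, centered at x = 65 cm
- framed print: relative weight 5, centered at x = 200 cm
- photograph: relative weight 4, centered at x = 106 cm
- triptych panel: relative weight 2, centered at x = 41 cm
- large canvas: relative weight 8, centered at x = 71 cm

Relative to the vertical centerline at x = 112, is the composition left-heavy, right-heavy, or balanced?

left-heavy

Total weight = 6 + 5 + 4 + 2 + 8 = 25.
Σw·x = 6·65 + 5·200 + 4·106 + 2·41 + 8·71 = 2464, so x̄ = 2464/25 ≈ 98.56.
98.6 lies left of the midline 112, so the layout is left-heavy.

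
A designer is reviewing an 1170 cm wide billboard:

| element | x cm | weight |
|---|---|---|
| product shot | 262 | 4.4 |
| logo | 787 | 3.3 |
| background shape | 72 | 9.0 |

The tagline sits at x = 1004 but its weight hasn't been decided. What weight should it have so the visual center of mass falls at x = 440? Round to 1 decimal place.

w ≈ 5.2

Known weights sum to 4.4 + 3.3 + 9.0 = 16.7; their moment is 4.4·262 + 3.3·787 + 9.0·72 = 4397.9.
Set Σw·x/Σw = 440: (4397.9 + 1004w) = 440·(16.7 + w).
Solving: w = (440·16.7 − 4397.9) / (1004 − 440) = 2950.1 / 564 ≈ 5.23.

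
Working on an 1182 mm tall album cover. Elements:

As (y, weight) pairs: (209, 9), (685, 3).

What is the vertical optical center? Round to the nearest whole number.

y ≈ 328

Σw = 9 + 3 = 12.
y-moment: 9·209 + 3·685 = 3936; centroid 3936/12 ≈ 328.00.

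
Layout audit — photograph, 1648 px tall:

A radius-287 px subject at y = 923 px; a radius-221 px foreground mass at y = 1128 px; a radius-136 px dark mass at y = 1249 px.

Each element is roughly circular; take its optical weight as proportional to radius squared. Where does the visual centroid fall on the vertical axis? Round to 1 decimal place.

r² weights: subject 287² = 82369, foreground mass 221² = 48841, dark mass 136² = 18496. Total = 149706.
y-moment: 82369·923 + 48841·1128 + 18496·1249 = 154220739; centroid 154220739/149706 ≈ 1030.16.

y ≈ 1030.2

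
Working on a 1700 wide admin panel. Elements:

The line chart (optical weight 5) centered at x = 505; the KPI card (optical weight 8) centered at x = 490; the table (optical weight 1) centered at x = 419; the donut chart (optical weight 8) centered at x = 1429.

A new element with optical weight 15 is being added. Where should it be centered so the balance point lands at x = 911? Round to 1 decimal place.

New total weight: (5 + 8 + 1 + 8) + 15 = 37.
x: target moment 37×911 = 33707; current 5·505 + 8·490 + 1·419 + 8·1429 = 18296; the new element supplies 15411, so x = 15411/15 ≈ 1027.40.

x ≈ 1027.4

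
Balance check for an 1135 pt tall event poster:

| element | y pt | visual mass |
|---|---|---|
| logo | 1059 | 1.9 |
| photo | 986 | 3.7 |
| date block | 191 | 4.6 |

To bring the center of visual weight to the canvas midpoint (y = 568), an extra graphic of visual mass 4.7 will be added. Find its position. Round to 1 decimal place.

After adding the extra graphic, total weight = 1.9 + 3.7 + 4.6 + 4.7 = 14.9.
Along y: (6538.9 + 4.7·y) / 14.9 = 568 (existing moment 1.9·1059 + 3.7·986 + 4.6·191 = 6538.9) ⇒ y = (8463.2 − 6538.9) / 4.7 ≈ 409.43.

y ≈ 409.4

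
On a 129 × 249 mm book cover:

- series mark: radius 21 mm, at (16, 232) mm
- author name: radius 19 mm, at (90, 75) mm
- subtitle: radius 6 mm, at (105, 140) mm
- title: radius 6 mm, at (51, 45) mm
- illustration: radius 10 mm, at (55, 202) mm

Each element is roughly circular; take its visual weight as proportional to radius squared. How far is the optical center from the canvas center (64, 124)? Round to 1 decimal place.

Weights ∝ r²: series mark 21² = 441, author name 19² = 361, subtitle 6² = 36, title 6² = 36, illustration 10² = 100; Σw = 974.
Σw·x = 441·16 + 361·90 + 36·105 + 36·51 + 100·55 = 50662, so x̄ = 50662/974 ≈ 52.01.
Σw·y = 441·232 + 361·75 + 36·140 + 36·45 + 100·202 = 156247, so ȳ = 156247/974 ≈ 160.42.
Offset from (64, 124): Δx ≈ -11.99, Δy ≈ 36.42; distance = √(Δx² + Δy²) ≈ 38.34.

≈ 38.3 mm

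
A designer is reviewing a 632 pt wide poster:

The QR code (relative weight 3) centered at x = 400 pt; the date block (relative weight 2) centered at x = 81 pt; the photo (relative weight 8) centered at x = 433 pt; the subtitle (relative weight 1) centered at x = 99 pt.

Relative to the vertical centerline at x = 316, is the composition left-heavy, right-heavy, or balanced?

right-heavy

Weights sum to 3 + 2 + 8 + 1 = 14.
Σw·x = 3·400 + 2·81 + 8·433 + 1·99 = 4925, so x̄ = 4925/14 ≈ 351.79.
Since 351.8 is right of 316, the composition reads right-heavy.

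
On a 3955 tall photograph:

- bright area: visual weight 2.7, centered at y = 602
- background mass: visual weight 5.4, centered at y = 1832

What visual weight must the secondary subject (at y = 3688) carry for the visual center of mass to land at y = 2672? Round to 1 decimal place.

w ≈ 10.0

Fixed elements: Σw = 2.7 + 5.4 = 8.1, Σw·y = 2.7·602 + 5.4·1832 = 11518.2.
For the centroid to hit 2672: (11518.2 + w·3688) / (8.1 + w) = 2672.
Solving: w = (2672·8.1 − 11518.2) / (3688 − 2672) = 10125.0 / 1016 ≈ 9.97.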